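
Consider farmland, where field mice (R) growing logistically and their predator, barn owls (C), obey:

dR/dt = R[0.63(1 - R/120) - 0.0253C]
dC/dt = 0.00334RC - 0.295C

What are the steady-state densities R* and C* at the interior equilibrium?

R* ≈ 88.3, C* ≈ 6.57

From dC/dt = 0 with C > 0: 0.00334R* = 0.295, so R* = 88.3.
Substitute into dR/dt = 0: 0.63(1 - 88.3/120) = 0.0253C*.
The bracket is 0.264, giving C* = 0.166/0.0253 = 6.57.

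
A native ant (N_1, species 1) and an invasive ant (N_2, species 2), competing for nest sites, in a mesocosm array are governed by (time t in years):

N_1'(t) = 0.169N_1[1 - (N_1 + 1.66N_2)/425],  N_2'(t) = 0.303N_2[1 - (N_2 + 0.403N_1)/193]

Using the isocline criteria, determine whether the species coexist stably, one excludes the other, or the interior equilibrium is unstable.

Compare the nullcline intercepts: K1/α12 = 425/1.66 = 256 > K2 = 193; K2/α21 = 193/0.403 = 479 > K1 = 425.
Since both inequalities hold, each species can invade when rare, so the interior equilibrium is stable.

stable coexistence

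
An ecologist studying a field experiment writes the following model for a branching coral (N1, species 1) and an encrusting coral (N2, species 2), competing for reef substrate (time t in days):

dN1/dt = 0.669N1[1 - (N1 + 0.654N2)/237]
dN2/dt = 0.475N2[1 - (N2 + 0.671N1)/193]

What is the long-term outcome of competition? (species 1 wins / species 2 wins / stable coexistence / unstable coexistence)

Compare the nullcline intercepts: K1/α12 = 237/0.654 = 362 > K2 = 193; K2/α21 = 193/0.671 = 288 > K1 = 237.
Since both inequalities hold, each species can invade when rare, so the interior equilibrium is stable.

stable coexistence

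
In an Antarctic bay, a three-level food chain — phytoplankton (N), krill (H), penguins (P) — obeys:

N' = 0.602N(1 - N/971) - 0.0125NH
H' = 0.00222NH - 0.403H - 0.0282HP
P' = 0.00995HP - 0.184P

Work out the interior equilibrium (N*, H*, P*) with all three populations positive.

N* ≈ 598, H* ≈ 18.5, P* ≈ 32.8

From dP/dt = 0: 0.00995H* = 0.184, so H* = 18.5.
From dN/dt = 0: 0.602(1 - N*/971) = 0.0125·18.5, giving N* = 971·(1 - 0.384) = 598.
From dH/dt = 0: 0.00222·598 - 0.403 = 0.0282P*, so P* = 0.925/0.0282 = 32.8.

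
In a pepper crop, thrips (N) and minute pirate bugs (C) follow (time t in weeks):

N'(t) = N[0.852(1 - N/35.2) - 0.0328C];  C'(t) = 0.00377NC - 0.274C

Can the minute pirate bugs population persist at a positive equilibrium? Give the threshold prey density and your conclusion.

Threshold N = 72.7; K < 72.7, so no, the predator goes extinct.

The predator equation gives dC/dt > 0 only when N > 0.274/0.00377 = 72.7.
Without the predator, N → K = 35.2. Since 35.2 < 72.7, the predator cannot invade.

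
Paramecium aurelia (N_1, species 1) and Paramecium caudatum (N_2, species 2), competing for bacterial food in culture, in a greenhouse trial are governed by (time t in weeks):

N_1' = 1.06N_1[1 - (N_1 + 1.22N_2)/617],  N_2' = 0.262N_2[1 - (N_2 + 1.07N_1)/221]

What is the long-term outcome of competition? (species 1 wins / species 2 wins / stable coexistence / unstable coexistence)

species 1 excludes species 2

Compare the nullcline intercepts: K1/α12 = 617/1.22 = 506 > K2 = 221; K2/α21 = 221/1.07 = 207 < K1 = 617.
Since the inequalities point opposite ways, species 1 can invade but species 2 cannot.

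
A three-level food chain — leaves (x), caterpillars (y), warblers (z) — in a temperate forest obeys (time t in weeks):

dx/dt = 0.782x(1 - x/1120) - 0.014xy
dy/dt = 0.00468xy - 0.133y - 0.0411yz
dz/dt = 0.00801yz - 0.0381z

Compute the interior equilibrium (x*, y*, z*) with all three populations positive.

x* ≈ 1020, y* ≈ 4.76, z* ≈ 113

From dz/dt = 0: 0.00801y* = 0.0381, so y* = 4.76.
From dx/dt = 0: 0.782(1 - x*/1120) = 0.014·4.76, giving x* = 1120·(1 - 0.0852) = 1020.
From dy/dt = 0: 0.00468·1020 - 0.133 = 0.0411z*, so z* = 4.66/0.0411 = 113.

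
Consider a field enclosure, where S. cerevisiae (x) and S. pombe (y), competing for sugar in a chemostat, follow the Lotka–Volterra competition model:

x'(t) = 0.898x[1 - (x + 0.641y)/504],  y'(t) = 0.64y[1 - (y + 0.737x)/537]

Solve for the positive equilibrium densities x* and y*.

Setting both brackets to zero gives the nullclines x + 0.641y = 504 and 0.737x + y = 537.
Substituting y = 537 - 0.737x into the first: x(1 - 0.641·0.737) = 504 - 0.641·537.
So x* = 160/0.528 = 303, and then y* = 537 - 0.737·303 = 314.

x* ≈ 303, y* ≈ 314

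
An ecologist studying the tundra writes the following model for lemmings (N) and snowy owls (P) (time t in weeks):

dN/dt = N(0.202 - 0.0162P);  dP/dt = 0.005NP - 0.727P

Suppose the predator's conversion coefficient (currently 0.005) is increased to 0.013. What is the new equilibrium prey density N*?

N* ≈ 55.9

At the interior fixed point, setting dP/dt = 0 with P > 0 fixes N* = (predator death rate)/(NP coefficient) — independent of the other coefficients.
With the change, N* = 0.727/0.013 = 55.9; it falls from 145.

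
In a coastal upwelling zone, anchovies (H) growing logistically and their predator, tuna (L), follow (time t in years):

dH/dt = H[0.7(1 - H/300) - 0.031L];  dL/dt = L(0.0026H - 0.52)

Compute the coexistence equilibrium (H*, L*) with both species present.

From dL/dt = 0 with L > 0: 0.0026H* = 0.52, so H* = 200.
Substitute into dH/dt = 0: 0.7(1 - 200/300) = 0.031L*.
The bracket is 0.333, giving L* = 0.233/0.031 = 7.53.

H* ≈ 200, L* ≈ 7.53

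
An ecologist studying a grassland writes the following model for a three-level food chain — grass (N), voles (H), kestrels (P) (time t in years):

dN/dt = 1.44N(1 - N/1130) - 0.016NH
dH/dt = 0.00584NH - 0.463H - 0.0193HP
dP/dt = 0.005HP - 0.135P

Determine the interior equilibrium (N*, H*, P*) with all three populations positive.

From dP/dt = 0: 0.005H* = 0.135, so H* = 27.
From dN/dt = 0: 1.44(1 - N*/1130) = 0.016·27, giving N* = 1130·(1 - 0.3) = 791.
From dH/dt = 0: 0.00584·791 - 0.463 = 0.0193P*, so P* = 4.16/0.0193 = 215.

N* ≈ 791, H* ≈ 27, P* ≈ 215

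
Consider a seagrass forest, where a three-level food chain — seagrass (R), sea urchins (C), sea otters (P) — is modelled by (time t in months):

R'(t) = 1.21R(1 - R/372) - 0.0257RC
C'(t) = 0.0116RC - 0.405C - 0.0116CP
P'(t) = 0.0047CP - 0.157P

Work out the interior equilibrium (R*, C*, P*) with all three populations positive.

From dP/dt = 0: 0.0047C* = 0.157, so C* = 33.4.
From dR/dt = 0: 1.21(1 - R*/372) = 0.0257·33.4, giving R* = 372·(1 - 0.709) = 108.
From dC/dt = 0: 0.0116·108 - 0.405 = 0.0116P*, so P* = 0.849/0.0116 = 73.2.

R* ≈ 108, C* ≈ 33.4, P* ≈ 73.2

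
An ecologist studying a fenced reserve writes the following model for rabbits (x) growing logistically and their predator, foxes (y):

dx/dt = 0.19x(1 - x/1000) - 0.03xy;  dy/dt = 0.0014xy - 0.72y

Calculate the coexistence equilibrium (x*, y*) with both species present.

From dy/dt = 0 with y > 0: 0.0014x* = 0.72, so x* = 514.
Substitute into dx/dt = 0: 0.19(1 - 514/1000) = 0.03y*.
The bracket is 0.486, giving y* = 0.0923/0.03 = 3.08.

x* ≈ 514, y* ≈ 3.08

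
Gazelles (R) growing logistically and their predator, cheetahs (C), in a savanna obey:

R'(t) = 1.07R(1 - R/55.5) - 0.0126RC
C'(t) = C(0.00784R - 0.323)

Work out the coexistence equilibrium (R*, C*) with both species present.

R* ≈ 41.2, C* ≈ 21.9

From dC/dt = 0 with C > 0: 0.00784R* = 0.323, so R* = 41.2.
Substitute into dR/dt = 0: 1.07(1 - 41.2/55.5) = 0.0126C*.
The bracket is 0.258, giving C* = 0.276/0.0126 = 21.9.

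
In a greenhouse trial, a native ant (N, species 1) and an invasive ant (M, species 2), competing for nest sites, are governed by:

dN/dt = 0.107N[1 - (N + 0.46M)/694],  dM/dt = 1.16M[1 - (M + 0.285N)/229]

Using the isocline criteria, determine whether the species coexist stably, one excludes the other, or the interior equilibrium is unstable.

Compare the nullcline intercepts: K1/α12 = 694/0.46 = 1510 > K2 = 229; K2/α21 = 229/0.285 = 804 > K1 = 694.
Since both inequalities hold, each species can invade when rare, so the interior equilibrium is stable.

stable coexistence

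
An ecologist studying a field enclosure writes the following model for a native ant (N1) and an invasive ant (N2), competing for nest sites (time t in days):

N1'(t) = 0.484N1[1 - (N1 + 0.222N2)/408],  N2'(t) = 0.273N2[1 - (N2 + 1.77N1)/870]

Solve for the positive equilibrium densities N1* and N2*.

Setting both brackets to zero gives the nullclines N1 + 0.222N2 = 408 and 1.77N1 + N2 = 870.
Substituting N2 = 870 - 1.77N1 into the first: N1(1 - 0.222·1.77) = 408 - 0.222·870.
So N1* = 215/0.607 = 354, and then N2* = 870 - 1.77·354 = 244.

N1* ≈ 354, N2* ≈ 244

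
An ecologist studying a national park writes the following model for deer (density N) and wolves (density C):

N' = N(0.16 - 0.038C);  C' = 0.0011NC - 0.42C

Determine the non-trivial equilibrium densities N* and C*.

N* ≈ 382, C* ≈ 4.21

Set dC/dt = 0 with C > 0: 0.0011N - 0.42 = 0, so N* = 0.42/0.0011 = 382.
Set dN/dt = 0 with N > 0: 0.16 - 0.038C = 0, so C* = 0.16/0.038 = 4.21.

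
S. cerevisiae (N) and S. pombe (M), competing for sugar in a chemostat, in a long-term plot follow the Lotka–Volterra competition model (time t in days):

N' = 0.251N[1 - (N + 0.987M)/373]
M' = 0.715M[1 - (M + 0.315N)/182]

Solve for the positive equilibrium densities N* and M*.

Setting both brackets to zero gives the nullclines N + 0.987M = 373 and 0.315N + M = 182.
Substituting M = 182 - 0.315N into the first: N(1 - 0.987·0.315) = 373 - 0.987·182.
So N* = 193/0.689 = 281, and then M* = 182 - 0.315·281 = 93.6.

N* ≈ 281, M* ≈ 93.6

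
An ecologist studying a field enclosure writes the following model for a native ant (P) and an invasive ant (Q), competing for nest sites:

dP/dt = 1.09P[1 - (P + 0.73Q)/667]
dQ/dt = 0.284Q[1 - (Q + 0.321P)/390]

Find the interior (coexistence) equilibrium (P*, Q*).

Setting both brackets to zero gives the nullclines P + 0.73Q = 667 and 0.321P + Q = 390.
Substituting Q = 390 - 0.321P into the first: P(1 - 0.73·0.321) = 667 - 0.73·390.
So P* = 382/0.766 = 499, and then Q* = 390 - 0.321·499 = 230.

P* ≈ 499, Q* ≈ 230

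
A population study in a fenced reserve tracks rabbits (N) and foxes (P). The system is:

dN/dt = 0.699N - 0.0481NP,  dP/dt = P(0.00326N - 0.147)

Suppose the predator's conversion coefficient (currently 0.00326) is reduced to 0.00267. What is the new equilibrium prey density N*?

At the interior fixed point, setting dP/dt = 0 with P > 0 fixes N* = (predator death rate)/(NP coefficient) — independent of the other coefficients.
With the change, N* = 0.147/0.00267 = 55.1; it rises from 45.1.

N* ≈ 55.1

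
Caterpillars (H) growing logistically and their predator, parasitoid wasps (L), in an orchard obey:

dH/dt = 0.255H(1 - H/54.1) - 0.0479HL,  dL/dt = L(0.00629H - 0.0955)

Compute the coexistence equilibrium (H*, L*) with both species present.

From dL/dt = 0 with L > 0: 0.00629H* = 0.0955, so H* = 15.2.
Substitute into dH/dt = 0: 0.255(1 - 15.2/54.1) = 0.0479L*.
The bracket is 0.719, giving L* = 0.183/0.0479 = 3.83.

H* ≈ 15.2, L* ≈ 3.83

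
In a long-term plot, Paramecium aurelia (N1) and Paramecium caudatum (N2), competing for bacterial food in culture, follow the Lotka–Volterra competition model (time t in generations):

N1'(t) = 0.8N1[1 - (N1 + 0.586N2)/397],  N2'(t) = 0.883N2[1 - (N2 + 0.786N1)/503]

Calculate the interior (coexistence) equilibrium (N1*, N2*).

N1* ≈ 190, N2* ≈ 354

Setting both brackets to zero gives the nullclines N1 + 0.586N2 = 397 and 0.786N1 + N2 = 503.
Substituting N2 = 503 - 0.786N1 into the first: N1(1 - 0.586·0.786) = 397 - 0.586·503.
So N1* = 102/0.539 = 190, and then N2* = 503 - 0.786·190 = 354.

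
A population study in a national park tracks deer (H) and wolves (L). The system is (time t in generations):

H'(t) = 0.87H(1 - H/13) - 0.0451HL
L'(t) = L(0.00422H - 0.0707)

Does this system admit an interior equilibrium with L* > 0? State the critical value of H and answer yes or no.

The predator equation gives dL/dt > 0 only when H > 0.0707/0.00422 = 16.8.
Without the predator, H → K = 13. Since 13 < 16.8, the predator cannot invade.

Threshold H = 16.8; K < 16.8, so no, the predator goes extinct.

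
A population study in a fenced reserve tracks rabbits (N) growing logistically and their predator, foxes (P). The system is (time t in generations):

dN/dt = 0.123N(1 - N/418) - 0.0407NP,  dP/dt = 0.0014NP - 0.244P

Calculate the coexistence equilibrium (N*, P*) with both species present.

From dP/dt = 0 with P > 0: 0.0014N* = 0.244, so N* = 174.
Substitute into dN/dt = 0: 0.123(1 - 174/418) = 0.0407P*.
The bracket is 0.583, giving P* = 0.0717/0.0407 = 1.76.

N* ≈ 174, P* ≈ 1.76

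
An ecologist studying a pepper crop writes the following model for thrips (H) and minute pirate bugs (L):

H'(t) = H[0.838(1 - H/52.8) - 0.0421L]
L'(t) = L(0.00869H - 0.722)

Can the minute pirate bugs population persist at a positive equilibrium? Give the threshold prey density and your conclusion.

The predator equation gives dL/dt > 0 only when H > 0.722/0.00869 = 83.1.
Without the predator, H → K = 52.8. Since 52.8 < 83.1, the predator cannot invade.

Threshold H = 83.1; K < 83.1, so no, the predator goes extinct.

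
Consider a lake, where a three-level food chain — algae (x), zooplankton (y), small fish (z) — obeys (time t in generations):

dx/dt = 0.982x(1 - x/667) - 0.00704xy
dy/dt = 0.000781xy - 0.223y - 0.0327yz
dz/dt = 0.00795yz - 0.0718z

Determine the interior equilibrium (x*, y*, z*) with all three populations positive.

From dz/dt = 0: 0.00795y* = 0.0718, so y* = 9.03.
From dx/dt = 0: 0.982(1 - x*/667) = 0.00704·9.03, giving x* = 667·(1 - 0.0647) = 624.
From dy/dt = 0: 0.000781·624 - 0.223 = 0.0327z*, so z* = 0.264/0.0327 = 8.08.

x* ≈ 624, y* ≈ 9.03, z* ≈ 8.08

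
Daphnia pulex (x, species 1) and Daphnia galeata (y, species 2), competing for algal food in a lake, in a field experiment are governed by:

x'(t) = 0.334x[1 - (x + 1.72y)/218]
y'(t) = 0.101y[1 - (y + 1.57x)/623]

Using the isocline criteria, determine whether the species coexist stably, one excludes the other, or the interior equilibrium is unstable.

species 2 excludes species 1

Compare the nullcline intercepts: K1/α12 = 218/1.72 = 127 < K2 = 623; K2/α21 = 623/1.57 = 397 > K1 = 218.
Since the inequalities point opposite ways, species 2 can invade but species 1 cannot.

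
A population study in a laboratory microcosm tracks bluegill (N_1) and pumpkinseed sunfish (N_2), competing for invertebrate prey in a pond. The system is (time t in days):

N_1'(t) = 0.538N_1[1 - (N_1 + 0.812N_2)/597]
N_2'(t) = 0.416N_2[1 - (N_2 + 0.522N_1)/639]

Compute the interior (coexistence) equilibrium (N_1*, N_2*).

Setting both brackets to zero gives the nullclines N_1 + 0.812N_2 = 597 and 0.522N_1 + N_2 = 639.
Substituting N_2 = 639 - 0.522N_1 into the first: N_1(1 - 0.812·0.522) = 597 - 0.812·639.
So N_1* = 78.1/0.576 = 136, and then N_2* = 639 - 0.522·136 = 568.

N_1* ≈ 136, N_2* ≈ 568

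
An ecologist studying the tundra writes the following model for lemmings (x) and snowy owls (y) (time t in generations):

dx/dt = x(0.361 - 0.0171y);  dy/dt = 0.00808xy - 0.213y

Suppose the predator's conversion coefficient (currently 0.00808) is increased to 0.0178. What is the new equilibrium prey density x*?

x* ≈ 12

At the interior fixed point, setting dy/dt = 0 with y > 0 fixes x* = (predator death rate)/(xy coefficient) — independent of the other coefficients.
With the change, x* = 0.213/0.0178 = 12; it falls from 26.4.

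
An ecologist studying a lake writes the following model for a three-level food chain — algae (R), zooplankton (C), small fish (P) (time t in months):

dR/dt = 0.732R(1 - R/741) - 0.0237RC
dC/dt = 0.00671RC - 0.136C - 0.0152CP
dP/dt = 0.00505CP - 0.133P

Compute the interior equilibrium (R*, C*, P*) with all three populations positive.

R* ≈ 109, C* ≈ 26.3, P* ≈ 39.2

From dP/dt = 0: 0.00505C* = 0.133, so C* = 26.3.
From dR/dt = 0: 0.732(1 - R*/741) = 0.0237·26.3, giving R* = 741·(1 - 0.853) = 109.
From dC/dt = 0: 0.00671·109 - 0.136 = 0.0152P*, so P* = 0.596/0.0152 = 39.2.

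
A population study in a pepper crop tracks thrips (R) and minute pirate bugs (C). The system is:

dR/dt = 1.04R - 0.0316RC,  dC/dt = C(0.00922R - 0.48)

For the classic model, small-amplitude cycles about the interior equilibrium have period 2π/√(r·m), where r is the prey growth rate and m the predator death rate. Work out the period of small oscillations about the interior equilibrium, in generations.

T ≈ 8.89 generations

Here r = 1.04 and m = 0.48, so r·m = 0.499.
ω = √0.499 = 0.707 per generation, hence T = 2π/ω ≈ 8.89 generations.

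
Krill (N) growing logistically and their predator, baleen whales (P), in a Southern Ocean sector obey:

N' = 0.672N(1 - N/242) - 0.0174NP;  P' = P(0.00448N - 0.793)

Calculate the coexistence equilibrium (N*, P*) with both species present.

From dP/dt = 0 with P > 0: 0.00448N* = 0.793, so N* = 177.
Substitute into dN/dt = 0: 0.672(1 - 177/242) = 0.0174P*.
The bracket is 0.269, giving P* = 0.18/0.0174 = 10.4.

N* ≈ 177, P* ≈ 10.4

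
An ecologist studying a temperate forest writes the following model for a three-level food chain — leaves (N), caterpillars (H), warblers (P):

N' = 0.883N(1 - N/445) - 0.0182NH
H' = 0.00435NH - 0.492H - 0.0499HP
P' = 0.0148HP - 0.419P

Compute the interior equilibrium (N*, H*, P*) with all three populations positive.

From dP/dt = 0: 0.0148H* = 0.419, so H* = 28.3.
From dN/dt = 0: 0.883(1 - N*/445) = 0.0182·28.3, giving N* = 445·(1 - 0.584) = 185.
From dH/dt = 0: 0.00435·185 - 0.492 = 0.0499P*, so P* = 0.314/0.0499 = 6.3.

N* ≈ 185, H* ≈ 28.3, P* ≈ 6.3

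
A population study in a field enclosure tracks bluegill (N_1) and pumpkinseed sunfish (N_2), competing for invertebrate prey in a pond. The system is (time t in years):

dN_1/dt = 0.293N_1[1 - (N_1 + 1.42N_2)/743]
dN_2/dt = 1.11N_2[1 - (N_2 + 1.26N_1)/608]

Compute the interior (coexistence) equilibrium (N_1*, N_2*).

Setting both brackets to zero gives the nullclines N_1 + 1.42N_2 = 743 and 1.26N_1 + N_2 = 608.
Substituting N_2 = 608 - 1.26N_1 into the first: N_1(1 - 1.42·1.26) = 743 - 1.42·608.
So N_1* = -120/-0.789 = 153, and then N_2* = 608 - 1.26·153 = 416.

N_1* ≈ 153, N_2* ≈ 416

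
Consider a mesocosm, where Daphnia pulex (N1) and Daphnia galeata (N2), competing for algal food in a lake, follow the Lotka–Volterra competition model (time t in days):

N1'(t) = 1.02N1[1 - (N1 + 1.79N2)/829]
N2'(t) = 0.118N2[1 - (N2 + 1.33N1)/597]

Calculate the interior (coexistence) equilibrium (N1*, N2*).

Setting both brackets to zero gives the nullclines N1 + 1.79N2 = 829 and 1.33N1 + N2 = 597.
Substituting N2 = 597 - 1.33N1 into the first: N1(1 - 1.79·1.33) = 829 - 1.79·597.
So N1* = -240/-1.38 = 174, and then N2* = 597 - 1.33·174 = 366.

N1* ≈ 174, N2* ≈ 366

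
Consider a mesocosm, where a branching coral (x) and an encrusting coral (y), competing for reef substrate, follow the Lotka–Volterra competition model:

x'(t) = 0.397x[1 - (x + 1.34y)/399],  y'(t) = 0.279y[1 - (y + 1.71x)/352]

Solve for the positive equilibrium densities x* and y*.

x* ≈ 56.3, y* ≈ 256

Setting both brackets to zero gives the nullclines x + 1.34y = 399 and 1.71x + y = 352.
Substituting y = 352 - 1.71x into the first: x(1 - 1.34·1.71) = 399 - 1.34·352.
So x* = -72.7/-1.29 = 56.3, and then y* = 352 - 1.71·56.3 = 256.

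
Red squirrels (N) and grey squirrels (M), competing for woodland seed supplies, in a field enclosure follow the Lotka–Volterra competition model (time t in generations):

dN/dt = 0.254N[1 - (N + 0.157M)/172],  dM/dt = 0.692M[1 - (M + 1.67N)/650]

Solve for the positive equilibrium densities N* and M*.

N* ≈ 94.8, M* ≈ 492

Setting both brackets to zero gives the nullclines N + 0.157M = 172 and 1.67N + M = 650.
Substituting M = 650 - 1.67N into the first: N(1 - 0.157·1.67) = 172 - 0.157·650.
So N* = 70/0.738 = 94.8, and then M* = 650 - 1.67·94.8 = 492.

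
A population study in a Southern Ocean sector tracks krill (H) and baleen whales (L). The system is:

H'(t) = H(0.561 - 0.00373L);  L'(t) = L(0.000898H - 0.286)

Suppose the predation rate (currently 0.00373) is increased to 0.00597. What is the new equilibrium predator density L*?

L* ≈ 94

At the interior fixed point, setting dH/dt = 0 with H > 0 fixes L* = (prey growth rate)/(HL coefficient) — independent of the other coefficients.
With the change, L* = 0.561/0.00597 = 94; it falls from 150.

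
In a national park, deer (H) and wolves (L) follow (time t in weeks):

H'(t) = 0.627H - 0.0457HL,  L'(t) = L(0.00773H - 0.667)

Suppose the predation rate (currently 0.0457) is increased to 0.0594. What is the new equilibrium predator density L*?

At the interior fixed point, setting dH/dt = 0 with H > 0 fixes L* = (prey growth rate)/(HL coefficient) — independent of the other coefficients.
With the change, L* = 0.627/0.0594 = 10.6; it falls from 13.7.

L* ≈ 10.6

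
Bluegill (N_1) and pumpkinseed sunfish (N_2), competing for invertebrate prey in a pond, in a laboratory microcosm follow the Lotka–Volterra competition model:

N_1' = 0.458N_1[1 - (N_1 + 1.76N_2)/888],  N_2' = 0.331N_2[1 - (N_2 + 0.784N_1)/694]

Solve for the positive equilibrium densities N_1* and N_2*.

N_1* ≈ 878, N_2* ≈ 5.77

Setting both brackets to zero gives the nullclines N_1 + 1.76N_2 = 888 and 0.784N_1 + N_2 = 694.
Substituting N_2 = 694 - 0.784N_1 into the first: N_1(1 - 1.76·0.784) = 888 - 1.76·694.
So N_1* = -333/-0.38 = 878, and then N_2* = 694 - 0.784·878 = 5.77.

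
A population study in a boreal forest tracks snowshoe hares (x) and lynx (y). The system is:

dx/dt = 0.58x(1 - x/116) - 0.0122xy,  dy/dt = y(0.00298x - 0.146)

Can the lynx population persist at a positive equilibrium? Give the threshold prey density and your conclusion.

Threshold x = 49; K > 49, so yes, the predator persists.

The predator equation gives dy/dt > 0 only when x > 0.146/0.00298 = 49.
Without the predator, x → K = 116. Since 116 > 49, the predator can invade and persist.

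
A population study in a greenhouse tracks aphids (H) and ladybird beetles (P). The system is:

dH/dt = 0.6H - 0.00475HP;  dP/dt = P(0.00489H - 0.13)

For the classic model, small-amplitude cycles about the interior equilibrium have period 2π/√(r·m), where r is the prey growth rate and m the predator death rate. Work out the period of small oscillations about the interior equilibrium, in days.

Here r = 0.6 and m = 0.13, so r·m = 0.078.
ω = √0.078 = 0.279 per day, hence T = 2π/ω ≈ 22.5 days.

T ≈ 22.5 days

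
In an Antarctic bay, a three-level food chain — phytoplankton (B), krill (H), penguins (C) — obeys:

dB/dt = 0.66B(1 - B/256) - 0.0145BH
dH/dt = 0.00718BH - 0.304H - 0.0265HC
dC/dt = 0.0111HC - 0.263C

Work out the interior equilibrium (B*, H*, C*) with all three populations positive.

B* ≈ 123, H* ≈ 23.7, C* ≈ 21.8

From dC/dt = 0: 0.0111H* = 0.263, so H* = 23.7.
From dB/dt = 0: 0.66(1 - B*/256) = 0.0145·23.7, giving B* = 256·(1 - 0.521) = 123.
From dH/dt = 0: 0.00718·123 - 0.304 = 0.0265C*, so C* = 0.577/0.0265 = 21.8.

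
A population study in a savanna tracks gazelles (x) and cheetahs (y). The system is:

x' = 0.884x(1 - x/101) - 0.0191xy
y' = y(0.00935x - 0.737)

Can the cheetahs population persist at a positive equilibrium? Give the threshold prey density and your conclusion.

The predator equation gives dy/dt > 0 only when x > 0.737/0.00935 = 78.8.
Without the predator, x → K = 101. Since 101 > 78.8, the predator can invade and persist.

Threshold x = 78.8; K > 78.8, so yes, the predator persists.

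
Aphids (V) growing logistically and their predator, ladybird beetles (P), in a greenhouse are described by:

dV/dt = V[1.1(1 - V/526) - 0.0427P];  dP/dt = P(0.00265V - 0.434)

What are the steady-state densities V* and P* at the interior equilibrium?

From dP/dt = 0 with P > 0: 0.00265V* = 0.434, so V* = 164.
Substitute into dV/dt = 0: 1.1(1 - 164/526) = 0.0427P*.
The bracket is 0.689, giving P* = 0.758/0.0427 = 17.7.

V* ≈ 164, P* ≈ 17.7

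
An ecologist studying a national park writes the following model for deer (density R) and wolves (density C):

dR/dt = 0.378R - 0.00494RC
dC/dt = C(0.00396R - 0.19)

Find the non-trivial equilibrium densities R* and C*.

Set dC/dt = 0 with C > 0: 0.00396R - 0.19 = 0, so R* = 0.19/0.00396 = 48.
Set dR/dt = 0 with R > 0: 0.378 - 0.00494C = 0, so C* = 0.378/0.00494 = 76.5.

R* ≈ 48, C* ≈ 76.5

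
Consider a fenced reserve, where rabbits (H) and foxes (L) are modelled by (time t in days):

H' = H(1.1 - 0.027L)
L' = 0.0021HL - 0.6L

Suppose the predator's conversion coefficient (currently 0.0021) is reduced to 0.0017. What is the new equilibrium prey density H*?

H* ≈ 353

At the interior fixed point, setting dL/dt = 0 with L > 0 fixes H* = (predator death rate)/(HL coefficient) — independent of the other coefficients.
With the change, H* = 0.6/0.0017 = 353; it rises from 286.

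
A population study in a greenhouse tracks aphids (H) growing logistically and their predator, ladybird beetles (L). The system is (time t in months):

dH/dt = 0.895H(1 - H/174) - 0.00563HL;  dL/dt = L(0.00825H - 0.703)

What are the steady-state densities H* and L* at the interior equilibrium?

H* ≈ 85.2, L* ≈ 81.1

From dL/dt = 0 with L > 0: 0.00825H* = 0.703, so H* = 85.2.
Substitute into dH/dt = 0: 0.895(1 - 85.2/174) = 0.00563L*.
The bracket is 0.51, giving L* = 0.457/0.00563 = 81.1.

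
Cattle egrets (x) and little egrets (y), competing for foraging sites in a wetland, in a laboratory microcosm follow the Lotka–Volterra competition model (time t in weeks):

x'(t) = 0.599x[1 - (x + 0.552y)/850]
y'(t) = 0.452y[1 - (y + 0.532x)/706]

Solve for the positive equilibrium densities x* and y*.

Setting both brackets to zero gives the nullclines x + 0.552y = 850 and 0.532x + y = 706.
Substituting y = 706 - 0.532x into the first: x(1 - 0.552·0.532) = 850 - 0.552·706.
So x* = 460/0.706 = 652, and then y* = 706 - 0.532·652 = 359.

x* ≈ 652, y* ≈ 359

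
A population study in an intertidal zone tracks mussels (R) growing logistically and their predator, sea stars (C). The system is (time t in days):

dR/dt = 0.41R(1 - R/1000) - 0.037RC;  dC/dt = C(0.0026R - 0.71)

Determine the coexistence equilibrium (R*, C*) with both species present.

R* ≈ 273, C* ≈ 8.06

From dC/dt = 0 with C > 0: 0.0026R* = 0.71, so R* = 273.
Substitute into dR/dt = 0: 0.41(1 - 273/1000) = 0.037C*.
The bracket is 0.727, giving C* = 0.298/0.037 = 8.06.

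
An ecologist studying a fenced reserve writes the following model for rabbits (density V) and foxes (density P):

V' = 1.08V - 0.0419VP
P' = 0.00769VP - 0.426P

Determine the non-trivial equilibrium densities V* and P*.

V* ≈ 55.4, P* ≈ 25.8

Set dP/dt = 0 with P > 0: 0.00769V - 0.426 = 0, so V* = 0.426/0.00769 = 55.4.
Set dV/dt = 0 with V > 0: 1.08 - 0.0419P = 0, so P* = 1.08/0.0419 = 25.8.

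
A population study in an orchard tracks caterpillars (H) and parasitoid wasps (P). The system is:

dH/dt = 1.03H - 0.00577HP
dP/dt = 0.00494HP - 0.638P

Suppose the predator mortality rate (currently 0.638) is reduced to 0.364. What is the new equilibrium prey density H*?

H* ≈ 73.7

At the interior fixed point, setting dP/dt = 0 with P > 0 fixes H* = (predator death rate)/(HP coefficient) — independent of the other coefficients.
With the change, H* = 0.364/0.00494 = 73.7; it falls from 129.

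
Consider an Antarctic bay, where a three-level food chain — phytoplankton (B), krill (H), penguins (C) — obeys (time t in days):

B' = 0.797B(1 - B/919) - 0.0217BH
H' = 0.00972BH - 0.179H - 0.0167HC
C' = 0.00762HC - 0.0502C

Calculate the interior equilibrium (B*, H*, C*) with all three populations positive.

B* ≈ 754, H* ≈ 6.59, C* ≈ 428

From dC/dt = 0: 0.00762H* = 0.0502, so H* = 6.59.
From dB/dt = 0: 0.797(1 - B*/919) = 0.0217·6.59, giving B* = 919·(1 - 0.179) = 754.
From dH/dt = 0: 0.00972·754 - 0.179 = 0.0167C*, so C* = 7.15/0.0167 = 428.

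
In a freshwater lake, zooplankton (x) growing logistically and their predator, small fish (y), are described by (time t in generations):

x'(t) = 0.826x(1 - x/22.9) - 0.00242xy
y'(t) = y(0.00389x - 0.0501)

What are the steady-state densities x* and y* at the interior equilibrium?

From dy/dt = 0 with y > 0: 0.00389x* = 0.0501, so x* = 12.9.
Substitute into dx/dt = 0: 0.826(1 - 12.9/22.9) = 0.00242y*.
The bracket is 0.438, giving y* = 0.361/0.00242 = 149.

x* ≈ 12.9, y* ≈ 149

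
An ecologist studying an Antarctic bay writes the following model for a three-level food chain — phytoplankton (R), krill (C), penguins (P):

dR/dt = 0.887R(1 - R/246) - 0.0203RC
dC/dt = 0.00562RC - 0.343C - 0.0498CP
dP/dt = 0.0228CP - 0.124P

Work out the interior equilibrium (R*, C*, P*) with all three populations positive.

From dP/dt = 0: 0.0228C* = 0.124, so C* = 5.44.
From dR/dt = 0: 0.887(1 - R*/246) = 0.0203·5.44, giving R* = 246·(1 - 0.124) = 215.
From dC/dt = 0: 0.00562·215 - 0.343 = 0.0498P*, so P* = 0.867/0.0498 = 17.4.

R* ≈ 215, C* ≈ 5.44, P* ≈ 17.4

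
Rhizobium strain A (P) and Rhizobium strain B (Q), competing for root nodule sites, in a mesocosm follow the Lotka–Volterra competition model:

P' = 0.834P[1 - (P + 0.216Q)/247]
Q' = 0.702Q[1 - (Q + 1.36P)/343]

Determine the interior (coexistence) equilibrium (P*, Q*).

P* ≈ 245, Q* ≈ 10

Setting both brackets to zero gives the nullclines P + 0.216Q = 247 and 1.36P + Q = 343.
Substituting Q = 343 - 1.36P into the first: P(1 - 0.216·1.36) = 247 - 0.216·343.
So P* = 173/0.706 = 245, and then Q* = 343 - 1.36·245 = 10.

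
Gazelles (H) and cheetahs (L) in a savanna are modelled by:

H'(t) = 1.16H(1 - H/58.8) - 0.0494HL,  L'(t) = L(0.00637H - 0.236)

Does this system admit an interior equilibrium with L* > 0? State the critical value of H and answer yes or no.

The predator equation gives dL/dt > 0 only when H > 0.236/0.00637 = 37.
Without the predator, H → K = 58.8. Since 58.8 > 37, the predator can invade and persist.

Threshold H = 37; K > 37, so yes, the predator persists.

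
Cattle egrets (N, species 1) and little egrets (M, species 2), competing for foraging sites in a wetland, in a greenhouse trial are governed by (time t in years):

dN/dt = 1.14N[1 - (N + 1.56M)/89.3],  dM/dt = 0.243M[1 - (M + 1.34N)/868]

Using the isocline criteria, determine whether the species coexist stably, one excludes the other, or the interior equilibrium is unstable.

Compare the nullcline intercepts: K1/α12 = 89.3/1.56 = 57.2 < K2 = 868; K2/α21 = 868/1.34 = 648 > K1 = 89.3.
Since the inequalities point opposite ways, species 2 can invade but species 1 cannot.

species 2 excludes species 1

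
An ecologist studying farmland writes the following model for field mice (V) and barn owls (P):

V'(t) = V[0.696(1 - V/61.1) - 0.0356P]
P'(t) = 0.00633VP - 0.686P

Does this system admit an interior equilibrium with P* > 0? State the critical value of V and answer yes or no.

The predator equation gives dP/dt > 0 only when V > 0.686/0.00633 = 108.
Without the predator, V → K = 61.1. Since 61.1 < 108, the predator cannot invade.

Threshold V = 108; K < 108, so no, the predator goes extinct.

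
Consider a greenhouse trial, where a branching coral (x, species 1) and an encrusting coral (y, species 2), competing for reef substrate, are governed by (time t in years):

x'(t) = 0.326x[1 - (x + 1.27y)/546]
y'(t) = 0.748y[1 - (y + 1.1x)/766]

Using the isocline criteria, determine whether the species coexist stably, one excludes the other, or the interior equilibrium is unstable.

species 2 excludes species 1

Compare the nullcline intercepts: K1/α12 = 546/1.27 = 430 < K2 = 766; K2/α21 = 766/1.1 = 696 > K1 = 546.
Since the inequalities point opposite ways, species 2 can invade but species 1 cannot.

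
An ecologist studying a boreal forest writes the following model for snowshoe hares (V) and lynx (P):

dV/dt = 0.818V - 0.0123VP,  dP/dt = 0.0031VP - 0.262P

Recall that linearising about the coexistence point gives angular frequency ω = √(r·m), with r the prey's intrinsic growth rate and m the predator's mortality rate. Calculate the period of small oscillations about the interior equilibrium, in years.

Here r = 0.818 and m = 0.262, so r·m = 0.214.
ω = √0.214 = 0.463 per year, hence T = 2π/ω ≈ 13.6 years.

T ≈ 13.6 years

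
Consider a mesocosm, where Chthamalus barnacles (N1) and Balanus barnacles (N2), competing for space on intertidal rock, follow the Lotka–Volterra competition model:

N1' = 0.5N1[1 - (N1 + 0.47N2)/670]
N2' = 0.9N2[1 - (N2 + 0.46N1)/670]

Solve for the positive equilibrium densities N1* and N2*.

Setting both brackets to zero gives the nullclines N1 + 0.47N2 = 670 and 0.46N1 + N2 = 670.
Substituting N2 = 670 - 0.46N1 into the first: N1(1 - 0.47·0.46) = 670 - 0.47·670.
So N1* = 355/0.784 = 453, and then N2* = 670 - 0.46·453 = 462.

N1* ≈ 453, N2* ≈ 462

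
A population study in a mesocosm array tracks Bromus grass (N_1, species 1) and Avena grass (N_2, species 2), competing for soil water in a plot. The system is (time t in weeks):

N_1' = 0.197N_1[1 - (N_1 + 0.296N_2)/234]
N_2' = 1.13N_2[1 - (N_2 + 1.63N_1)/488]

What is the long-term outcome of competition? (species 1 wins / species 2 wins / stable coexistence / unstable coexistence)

Compare the nullcline intercepts: K1/α12 = 234/0.296 = 791 > K2 = 488; K2/α21 = 488/1.63 = 299 > K1 = 234.
Since both inequalities hold, each species can invade when rare, so the interior equilibrium is stable.

stable coexistence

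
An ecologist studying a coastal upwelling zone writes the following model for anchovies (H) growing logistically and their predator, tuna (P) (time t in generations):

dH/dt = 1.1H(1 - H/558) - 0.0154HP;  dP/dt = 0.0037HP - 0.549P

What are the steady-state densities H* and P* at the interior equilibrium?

From dP/dt = 0 with P > 0: 0.0037H* = 0.549, so H* = 148.
Substitute into dH/dt = 0: 1.1(1 - 148/558) = 0.0154P*.
The bracket is 0.734, giving P* = 0.807/0.0154 = 52.4.

H* ≈ 148, P* ≈ 52.4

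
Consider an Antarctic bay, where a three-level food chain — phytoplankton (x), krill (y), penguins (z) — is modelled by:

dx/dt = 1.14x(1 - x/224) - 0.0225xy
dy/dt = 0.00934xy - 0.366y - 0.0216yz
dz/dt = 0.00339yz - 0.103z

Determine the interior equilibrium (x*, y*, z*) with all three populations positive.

x* ≈ 89.7, y* ≈ 30.4, z* ≈ 21.8

From dz/dt = 0: 0.00339y* = 0.103, so y* = 30.4.
From dx/dt = 0: 1.14(1 - x*/224) = 0.0225·30.4, giving x* = 224·(1 - 0.6) = 89.7.
From dy/dt = 0: 0.00934·89.7 - 0.366 = 0.0216z*, so z* = 0.472/0.0216 = 21.8.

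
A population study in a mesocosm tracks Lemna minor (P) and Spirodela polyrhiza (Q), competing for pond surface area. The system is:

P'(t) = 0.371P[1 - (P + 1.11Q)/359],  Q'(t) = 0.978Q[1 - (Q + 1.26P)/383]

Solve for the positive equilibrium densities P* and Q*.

Setting both brackets to zero gives the nullclines P + 1.11Q = 359 and 1.26P + Q = 383.
Substituting Q = 383 - 1.26P into the first: P(1 - 1.11·1.26) = 359 - 1.11·383.
So P* = -66.1/-0.399 = 166, and then Q* = 383 - 1.26·166 = 174.

P* ≈ 166, Q* ≈ 174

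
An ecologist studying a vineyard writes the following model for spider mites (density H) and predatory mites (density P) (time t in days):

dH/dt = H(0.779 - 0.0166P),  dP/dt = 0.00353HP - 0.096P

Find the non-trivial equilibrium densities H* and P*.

Set dP/dt = 0 with P > 0: 0.00353H - 0.096 = 0, so H* = 0.096/0.00353 = 27.2.
Set dH/dt = 0 with H > 0: 0.779 - 0.0166P = 0, so P* = 0.779/0.0166 = 46.9.

H* ≈ 27.2, P* ≈ 46.9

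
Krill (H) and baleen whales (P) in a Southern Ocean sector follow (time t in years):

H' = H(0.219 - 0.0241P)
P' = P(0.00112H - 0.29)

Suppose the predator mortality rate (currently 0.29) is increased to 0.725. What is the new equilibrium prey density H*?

H* ≈ 647

At the interior fixed point, setting dP/dt = 0 with P > 0 fixes H* = (predator death rate)/(HP coefficient) — independent of the other coefficients.
With the change, H* = 0.725/0.00112 = 647; it rises from 259.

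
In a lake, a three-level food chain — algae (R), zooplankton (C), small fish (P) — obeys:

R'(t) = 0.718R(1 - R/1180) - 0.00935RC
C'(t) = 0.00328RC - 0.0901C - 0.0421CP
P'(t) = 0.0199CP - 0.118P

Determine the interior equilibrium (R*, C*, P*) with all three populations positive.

R* ≈ 1090, C* ≈ 5.93, P* ≈ 82.7

From dP/dt = 0: 0.0199C* = 0.118, so C* = 5.93.
From dR/dt = 0: 0.718(1 - R*/1180) = 0.00935·5.93, giving R* = 1180·(1 - 0.0772) = 1090.
From dC/dt = 0: 0.00328·1090 - 0.0901 = 0.0421P*, so P* = 3.48/0.0421 = 82.7.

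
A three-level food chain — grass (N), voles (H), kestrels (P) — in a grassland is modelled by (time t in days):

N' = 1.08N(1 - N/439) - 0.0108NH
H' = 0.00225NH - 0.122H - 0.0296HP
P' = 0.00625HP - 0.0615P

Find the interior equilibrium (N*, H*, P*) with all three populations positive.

N* ≈ 396, H* ≈ 9.84, P* ≈ 26

From dP/dt = 0: 0.00625H* = 0.0615, so H* = 9.84.
From dN/dt = 0: 1.08(1 - N*/439) = 0.0108·9.84, giving N* = 439·(1 - 0.0984) = 396.
From dH/dt = 0: 0.00225·396 - 0.122 = 0.0296P*, so P* = 0.769/0.0296 = 26.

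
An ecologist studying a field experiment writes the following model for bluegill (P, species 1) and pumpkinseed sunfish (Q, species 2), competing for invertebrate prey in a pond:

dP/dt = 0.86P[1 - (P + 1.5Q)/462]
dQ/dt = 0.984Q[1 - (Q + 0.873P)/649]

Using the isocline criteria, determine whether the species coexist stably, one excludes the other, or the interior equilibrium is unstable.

Compare the nullcline intercepts: K1/α12 = 462/1.5 = 308 < K2 = 649; K2/α21 = 649/0.873 = 743 > K1 = 462.
Since the inequalities point opposite ways, species 2 can invade but species 1 cannot.

species 2 excludes species 1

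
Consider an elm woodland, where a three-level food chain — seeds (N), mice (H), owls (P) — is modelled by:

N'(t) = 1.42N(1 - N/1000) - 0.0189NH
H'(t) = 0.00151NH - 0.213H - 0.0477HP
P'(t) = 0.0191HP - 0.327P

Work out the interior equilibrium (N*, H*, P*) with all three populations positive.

From dP/dt = 0: 0.0191H* = 0.327, so H* = 17.1.
From dN/dt = 0: 1.42(1 - N*/1000) = 0.0189·17.1, giving N* = 1000·(1 - 0.228) = 772.
From dH/dt = 0: 0.00151·772 - 0.213 = 0.0477P*, so P* = 0.953/0.0477 = 20.

N* ≈ 772, H* ≈ 17.1, P* ≈ 20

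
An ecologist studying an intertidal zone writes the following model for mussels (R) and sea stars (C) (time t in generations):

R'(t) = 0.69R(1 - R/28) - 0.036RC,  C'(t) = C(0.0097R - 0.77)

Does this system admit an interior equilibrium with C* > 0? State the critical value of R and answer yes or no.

The predator equation gives dC/dt > 0 only when R > 0.77/0.0097 = 79.4.
Without the predator, R → K = 28. Since 28 < 79.4, the predator cannot invade.

Threshold R = 79.4; K < 79.4, so no, the predator goes extinct.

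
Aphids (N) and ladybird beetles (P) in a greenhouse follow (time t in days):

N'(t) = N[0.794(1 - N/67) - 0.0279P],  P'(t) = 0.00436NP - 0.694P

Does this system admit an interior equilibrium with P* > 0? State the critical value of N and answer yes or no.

Threshold N = 159; K < 159, so no, the predator goes extinct.

The predator equation gives dP/dt > 0 only when N > 0.694/0.00436 = 159.
Without the predator, N → K = 67. Since 67 < 159, the predator cannot invade.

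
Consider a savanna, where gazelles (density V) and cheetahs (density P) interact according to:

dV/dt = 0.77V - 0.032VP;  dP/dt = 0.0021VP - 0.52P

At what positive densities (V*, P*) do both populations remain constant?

V* ≈ 248, P* ≈ 24.1

Set dP/dt = 0 with P > 0: 0.0021V - 0.52 = 0, so V* = 0.52/0.0021 = 248.
Set dV/dt = 0 with V > 0: 0.77 - 0.032P = 0, so P* = 0.77/0.032 = 24.1.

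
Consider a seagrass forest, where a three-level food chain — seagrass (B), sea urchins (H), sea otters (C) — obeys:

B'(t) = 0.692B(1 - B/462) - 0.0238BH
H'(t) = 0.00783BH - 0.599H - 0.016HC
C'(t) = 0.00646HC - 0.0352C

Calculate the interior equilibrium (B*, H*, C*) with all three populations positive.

From dC/dt = 0: 0.00646H* = 0.0352, so H* = 5.45.
From dB/dt = 0: 0.692(1 - B*/462) = 0.0238·5.45, giving B* = 462·(1 - 0.187) = 375.
From dH/dt = 0: 0.00783·375 - 0.599 = 0.016C*, so C* = 2.34/0.016 = 146.

B* ≈ 375, H* ≈ 5.45, C* ≈ 146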